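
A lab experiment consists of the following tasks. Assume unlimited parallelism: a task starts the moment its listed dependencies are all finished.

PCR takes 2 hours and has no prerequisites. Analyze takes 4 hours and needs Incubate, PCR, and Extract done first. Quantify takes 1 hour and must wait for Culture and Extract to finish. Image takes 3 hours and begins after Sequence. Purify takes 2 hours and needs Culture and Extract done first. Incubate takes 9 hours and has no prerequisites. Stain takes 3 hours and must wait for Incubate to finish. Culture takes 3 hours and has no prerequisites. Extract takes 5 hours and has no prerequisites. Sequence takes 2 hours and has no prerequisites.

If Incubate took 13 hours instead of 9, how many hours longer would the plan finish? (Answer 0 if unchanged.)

4

Critical path before the change: Incubate→Analyze = 9+4 = 13 giving 13 hours.
Incubate is on the critical path; changing it to 13 makes that path 17 hours.
That remains the longest chain; total 17 hours.
Change in finish: 17 − 13 = +4 hours.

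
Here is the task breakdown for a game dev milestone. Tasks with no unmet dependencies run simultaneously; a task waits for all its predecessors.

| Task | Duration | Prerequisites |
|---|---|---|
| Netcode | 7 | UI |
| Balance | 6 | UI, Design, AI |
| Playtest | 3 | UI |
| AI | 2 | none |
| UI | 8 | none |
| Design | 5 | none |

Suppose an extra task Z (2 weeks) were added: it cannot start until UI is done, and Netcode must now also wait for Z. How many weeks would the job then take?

Originally the job takes 15 weeks.
With Z inserted, Netcode now waits for max(UI, Z).
New critical path: UI→Z→Netcode = 8+2+7 = 17 ⇒ 17 weeks.

17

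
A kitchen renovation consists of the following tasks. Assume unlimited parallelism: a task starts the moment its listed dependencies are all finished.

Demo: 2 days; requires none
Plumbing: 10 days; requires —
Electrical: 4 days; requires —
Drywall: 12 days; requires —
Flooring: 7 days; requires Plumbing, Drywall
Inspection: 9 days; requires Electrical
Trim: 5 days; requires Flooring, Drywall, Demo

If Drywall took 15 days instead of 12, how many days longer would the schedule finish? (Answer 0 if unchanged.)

Baseline: Drywall→Flooring→Trim = 12+7+5 = 24 → 24 days.
Drywall is on the critical path; changing it to 15 makes that path 27 days.
No other chain overtakes it, so the finish is 27 days.
Change in finish: 27 − 24 = +3 days.

3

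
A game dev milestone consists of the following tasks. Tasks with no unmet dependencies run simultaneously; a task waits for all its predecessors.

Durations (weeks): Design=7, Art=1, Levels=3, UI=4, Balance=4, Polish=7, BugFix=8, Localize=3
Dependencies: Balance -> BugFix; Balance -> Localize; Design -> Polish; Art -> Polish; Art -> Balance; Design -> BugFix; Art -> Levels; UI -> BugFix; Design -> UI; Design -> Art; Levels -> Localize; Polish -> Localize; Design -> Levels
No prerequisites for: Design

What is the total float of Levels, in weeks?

Critical path: Design→Art→Balance→BugFix = 7+1+4+8 = 20, so the finish is 20 weeks.
Levels finishes as early as 11 and must finish by 17.
Slack of Levels = 14 − 8 = 6 weeks.

6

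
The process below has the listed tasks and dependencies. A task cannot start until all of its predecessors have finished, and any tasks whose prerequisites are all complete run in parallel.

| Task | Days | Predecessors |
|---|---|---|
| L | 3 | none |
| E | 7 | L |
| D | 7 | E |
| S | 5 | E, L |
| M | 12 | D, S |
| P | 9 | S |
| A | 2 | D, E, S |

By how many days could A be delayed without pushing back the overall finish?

Critical path: L→E→D→M = 3+7+7+12 = 29, so the finish is 29 days.
A finishes as early as 19 and must finish by 29.
Float = 29 − 19 = 10.

10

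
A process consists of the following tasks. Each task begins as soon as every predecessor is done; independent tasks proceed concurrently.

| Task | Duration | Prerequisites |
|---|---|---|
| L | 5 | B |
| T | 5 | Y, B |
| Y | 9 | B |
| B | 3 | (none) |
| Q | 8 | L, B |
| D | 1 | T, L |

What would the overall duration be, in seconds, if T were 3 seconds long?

16

As given, the longest chain is B→Y→T→D = 3+9+5+1 = 18, so the finish is 18 seconds.
T is on the critical path; changing it to 3 makes that path 16 seconds.
That remains the longest chain; total 16 seconds.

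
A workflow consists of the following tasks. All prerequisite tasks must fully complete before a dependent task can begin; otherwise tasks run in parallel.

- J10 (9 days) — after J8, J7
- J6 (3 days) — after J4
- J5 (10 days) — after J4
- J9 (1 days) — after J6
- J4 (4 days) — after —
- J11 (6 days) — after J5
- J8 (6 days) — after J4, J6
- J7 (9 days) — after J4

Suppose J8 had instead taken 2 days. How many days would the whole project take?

22

Actual critical path: J4→J6→J8→J10 = 4+3+6+9 = 22 ⇒ 22 days.
Since J8 is critical, the -4 change carries straight to that chain (now 18 days).
New critical path: J4→J7→J10 = 4+9+9 = 22 ⇒ 22 days.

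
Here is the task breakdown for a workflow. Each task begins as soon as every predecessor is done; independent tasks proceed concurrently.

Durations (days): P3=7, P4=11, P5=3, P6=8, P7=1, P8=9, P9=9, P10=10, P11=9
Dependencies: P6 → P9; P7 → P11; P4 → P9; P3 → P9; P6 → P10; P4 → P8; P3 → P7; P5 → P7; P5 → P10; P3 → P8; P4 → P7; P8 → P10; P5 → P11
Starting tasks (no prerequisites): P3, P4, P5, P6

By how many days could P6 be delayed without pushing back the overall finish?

12

Critical path: P4→P8→P10 = 11+9+10 = 30, so the finish is 30 days.
Longest path through P6: 18 days (earliest finish 8, latest finish 20).
So P6 can slip 20 − 8 = 12 days.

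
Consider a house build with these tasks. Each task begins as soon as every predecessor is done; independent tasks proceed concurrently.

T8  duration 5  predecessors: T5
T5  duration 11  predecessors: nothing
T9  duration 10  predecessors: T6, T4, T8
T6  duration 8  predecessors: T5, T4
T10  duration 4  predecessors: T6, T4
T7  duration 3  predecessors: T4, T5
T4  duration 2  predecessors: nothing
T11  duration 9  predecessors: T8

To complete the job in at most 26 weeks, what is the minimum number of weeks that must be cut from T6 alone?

Current finish: 29 weeks; target: 26.
T6 is on every critical path, so each week cut from T6 cuts the finish by one (this holds down to a finish of 26).
Need 29 − 26 = 3 weeks off T6 → T6 becomes 5 weeks, finish becomes 26.

3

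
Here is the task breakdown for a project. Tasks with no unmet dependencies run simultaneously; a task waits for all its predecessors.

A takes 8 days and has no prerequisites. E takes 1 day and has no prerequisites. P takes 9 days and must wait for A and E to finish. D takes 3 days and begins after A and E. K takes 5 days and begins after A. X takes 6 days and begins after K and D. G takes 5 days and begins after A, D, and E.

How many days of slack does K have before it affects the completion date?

Critical path: A→K→X = 8+5+6 = 19, so the finish is 19 days.
The longest chain containing K totals 19 days.
Float = 19 − 19 = 0.

0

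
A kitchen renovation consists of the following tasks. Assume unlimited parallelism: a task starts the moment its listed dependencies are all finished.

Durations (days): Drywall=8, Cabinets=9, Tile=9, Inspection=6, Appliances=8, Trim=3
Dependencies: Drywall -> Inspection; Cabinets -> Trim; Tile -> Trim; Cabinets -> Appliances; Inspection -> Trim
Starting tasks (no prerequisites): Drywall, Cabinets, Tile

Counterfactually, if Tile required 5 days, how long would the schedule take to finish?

17

Baseline: Drywall→Inspection→Trim = 8+6+3 = 17 → 17 days.
Tile has 5 days of float (longest path through it is 12).
The critical path is still Drywall→Inspection→Trim; finish is now 17 days.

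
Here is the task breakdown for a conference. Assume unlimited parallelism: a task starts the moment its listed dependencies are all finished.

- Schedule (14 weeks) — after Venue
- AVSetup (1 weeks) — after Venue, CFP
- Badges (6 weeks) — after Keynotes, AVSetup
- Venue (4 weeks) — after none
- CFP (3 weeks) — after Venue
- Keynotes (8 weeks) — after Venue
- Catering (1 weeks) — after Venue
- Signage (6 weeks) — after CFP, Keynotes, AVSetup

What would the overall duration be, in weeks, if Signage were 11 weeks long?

23

Critical path before the change: Venue→Keynotes→Signage = 4+8+6 = 18 giving 18 weeks.
Signage lies on that path, so at 11 weeks the path becomes 23 weeks.
That remains the longest chain; total 23 weeks.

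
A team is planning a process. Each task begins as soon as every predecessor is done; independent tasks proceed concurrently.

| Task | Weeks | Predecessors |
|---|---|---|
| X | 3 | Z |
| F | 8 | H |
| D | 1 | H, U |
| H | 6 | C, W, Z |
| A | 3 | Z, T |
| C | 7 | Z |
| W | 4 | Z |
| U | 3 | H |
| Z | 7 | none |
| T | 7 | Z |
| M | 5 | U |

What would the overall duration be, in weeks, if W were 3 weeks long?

The binding path is Z→C→H→U→M = 7+7+6+3+5 = 28; finish at 28 weeks.
W is off the critical path — its longest chain is 25 weeks, giving 3 of slack.
The critical path is still Z→C→H→U→M; finish is now 28 weeks.

28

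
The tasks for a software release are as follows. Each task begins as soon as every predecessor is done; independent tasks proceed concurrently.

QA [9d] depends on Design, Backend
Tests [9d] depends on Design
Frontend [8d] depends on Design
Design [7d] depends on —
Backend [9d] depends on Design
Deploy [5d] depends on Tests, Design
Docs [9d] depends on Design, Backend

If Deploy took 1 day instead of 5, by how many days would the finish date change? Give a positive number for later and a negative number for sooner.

Baseline: Design→Backend→Docs = 7+9+9 = 25 → 25 days.
Deploy has 4 days of float (longest path through it is 21).
That remains the longest chain; total 25 days.
Change in finish: 25 − 25 = +0 days.

0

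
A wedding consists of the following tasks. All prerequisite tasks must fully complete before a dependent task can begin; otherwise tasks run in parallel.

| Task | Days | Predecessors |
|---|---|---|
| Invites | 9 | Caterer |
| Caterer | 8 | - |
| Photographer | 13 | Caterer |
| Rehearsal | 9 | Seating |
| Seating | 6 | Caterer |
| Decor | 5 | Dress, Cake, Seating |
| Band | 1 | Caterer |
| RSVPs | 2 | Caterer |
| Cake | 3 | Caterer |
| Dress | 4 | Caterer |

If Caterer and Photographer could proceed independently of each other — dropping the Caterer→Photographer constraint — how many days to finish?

23

Original critical path: Caterer→Seating→Rehearsal = 8+6+9 = 23 ⇒ 23 days.
Without Caterer→Photographer, Photographer's earliest start moves from 8 to 0.
The longest chain is now Caterer→Seating→Rehearsal = 8+6+9 = 23, so the job takes 23 days.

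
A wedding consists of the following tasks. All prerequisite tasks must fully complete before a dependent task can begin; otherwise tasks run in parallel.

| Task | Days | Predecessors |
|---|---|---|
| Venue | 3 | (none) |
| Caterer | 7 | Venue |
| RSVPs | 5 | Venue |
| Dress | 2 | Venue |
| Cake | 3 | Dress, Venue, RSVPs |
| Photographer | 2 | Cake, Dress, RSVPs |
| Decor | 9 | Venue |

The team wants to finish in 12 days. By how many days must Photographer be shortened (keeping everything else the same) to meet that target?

1

Current finish: 13 days; target: 12.
Photographer is on every critical path, so each day cut from Photographer cuts the finish by one (this holds down to a finish of 12).
Need 13 − 12 = 1 day off Photographer → Photographer becomes 1 day, finish becomes 12.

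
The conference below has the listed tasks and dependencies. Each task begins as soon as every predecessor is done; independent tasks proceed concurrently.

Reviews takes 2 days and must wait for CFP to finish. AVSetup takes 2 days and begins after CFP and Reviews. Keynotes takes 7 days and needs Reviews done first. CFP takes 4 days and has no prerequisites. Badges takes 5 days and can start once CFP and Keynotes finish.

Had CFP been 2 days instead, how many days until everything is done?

16

As given, the longest chain is CFP→Reviews→Keynotes→Badges = 4+2+7+5 = 18, so the finish is 18 days.
CFP is on the critical path; changing it to 2 makes that path 16 days.
The critical path is still CFP→Reviews→Keynotes→Badges; finish is now 16 days.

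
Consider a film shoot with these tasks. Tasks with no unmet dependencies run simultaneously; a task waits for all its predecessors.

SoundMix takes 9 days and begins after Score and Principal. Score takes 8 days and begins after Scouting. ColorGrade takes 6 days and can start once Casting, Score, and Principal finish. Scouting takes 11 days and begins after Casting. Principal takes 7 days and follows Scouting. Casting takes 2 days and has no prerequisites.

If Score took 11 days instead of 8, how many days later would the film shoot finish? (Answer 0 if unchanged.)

3

As given, the longest chain is Casting→Scouting→Score→SoundMix = 2+11+8+9 = 30, so the finish is 30 days.
Score lies on that path, so at 11 days the path becomes 33 days.
The critical path is still Casting→Scouting→Score→SoundMix; finish is now 33 days.
Change in finish: 33 − 30 = +3 days.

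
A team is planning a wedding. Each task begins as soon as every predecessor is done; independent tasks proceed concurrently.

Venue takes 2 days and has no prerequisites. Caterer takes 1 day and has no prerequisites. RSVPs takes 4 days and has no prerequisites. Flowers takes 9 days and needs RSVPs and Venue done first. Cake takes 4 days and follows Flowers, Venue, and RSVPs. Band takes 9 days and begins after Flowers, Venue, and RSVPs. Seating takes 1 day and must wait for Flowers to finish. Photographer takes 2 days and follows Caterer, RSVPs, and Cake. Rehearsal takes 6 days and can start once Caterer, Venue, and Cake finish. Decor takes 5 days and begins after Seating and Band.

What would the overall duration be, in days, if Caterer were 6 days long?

27

Critical path before the change: RSVPs→Flowers→Band→Decor = 4+9+9+5 = 27 giving 27 days.
Caterer has 20 days of float (longest path through it is 7).
That remains the longest chain; total 27 days.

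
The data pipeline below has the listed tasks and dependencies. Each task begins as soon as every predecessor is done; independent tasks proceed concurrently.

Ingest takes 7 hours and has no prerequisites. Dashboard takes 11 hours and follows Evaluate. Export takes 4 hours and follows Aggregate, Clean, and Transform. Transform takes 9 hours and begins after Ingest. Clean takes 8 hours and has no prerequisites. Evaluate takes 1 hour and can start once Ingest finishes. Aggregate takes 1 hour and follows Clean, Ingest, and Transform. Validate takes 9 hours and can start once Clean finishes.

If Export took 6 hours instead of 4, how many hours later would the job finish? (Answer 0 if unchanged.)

2

As given, the longest chain is Ingest→Transform→Aggregate→Export = 7+9+1+4 = 21, so the finish is 21 hours.
Export is on the critical path; changing it to 6 makes that path 23 hours.
No other chain overtakes it, so the finish is 23 hours.
Change in finish: 23 − 21 = +2 hours.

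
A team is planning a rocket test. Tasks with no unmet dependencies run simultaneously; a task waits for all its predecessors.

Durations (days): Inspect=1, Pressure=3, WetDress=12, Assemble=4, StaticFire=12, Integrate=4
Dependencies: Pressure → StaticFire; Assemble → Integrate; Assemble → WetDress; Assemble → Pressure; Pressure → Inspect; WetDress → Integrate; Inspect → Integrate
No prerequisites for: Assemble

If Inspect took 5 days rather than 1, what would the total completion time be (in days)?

The binding path is Assemble→WetDress→Integrate = 4+12+4 = 20; finish at 20 days.
Inspect is off the critical path — its longest chain is 12 days, giving 8 of slack.
The critical path is still Assemble→WetDress→Integrate; finish is now 20 days.

20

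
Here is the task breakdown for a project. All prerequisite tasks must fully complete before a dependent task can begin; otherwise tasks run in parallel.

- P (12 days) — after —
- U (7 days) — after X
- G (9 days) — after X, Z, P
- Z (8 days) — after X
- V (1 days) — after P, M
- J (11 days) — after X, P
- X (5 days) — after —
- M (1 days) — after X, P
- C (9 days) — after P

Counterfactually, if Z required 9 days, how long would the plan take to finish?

23

Baseline: P→J = 12+11 = 23 → 23 days.
The longest path through Z is only 22 days, so Z has float 1.
The binding chain switches to X→Z→G = 5+9+9 = 23; finish 23 days.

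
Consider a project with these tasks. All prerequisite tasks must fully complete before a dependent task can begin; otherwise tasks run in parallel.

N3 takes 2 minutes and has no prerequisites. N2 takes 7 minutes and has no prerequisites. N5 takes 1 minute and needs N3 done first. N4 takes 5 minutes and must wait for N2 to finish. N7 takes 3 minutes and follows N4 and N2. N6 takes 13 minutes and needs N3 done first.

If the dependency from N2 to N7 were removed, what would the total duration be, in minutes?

15

With the dependency in place, N2→N4→N7 = 7+5+3 = 15 sets the finish at 15 minutes.
Dropping N2→N7 doesn't change N7's earliest start (12); another predecessor still binds.
The longest chain is now N2→N4→N7 = 7+5+3 = 15, so the plan takes 15 minutes.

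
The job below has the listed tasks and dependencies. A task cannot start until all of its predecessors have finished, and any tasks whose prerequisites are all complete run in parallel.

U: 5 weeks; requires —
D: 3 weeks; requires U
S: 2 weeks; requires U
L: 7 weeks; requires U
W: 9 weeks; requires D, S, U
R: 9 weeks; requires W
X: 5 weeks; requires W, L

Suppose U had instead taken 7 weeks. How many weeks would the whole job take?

28

Actual critical path: U→D→W→R = 5+3+9+9 = 26 ⇒ 26 weeks.
U is on the critical path; changing it to 7 makes that path 28 weeks.
The critical path is still U→D→W→R; finish is now 28 weeks.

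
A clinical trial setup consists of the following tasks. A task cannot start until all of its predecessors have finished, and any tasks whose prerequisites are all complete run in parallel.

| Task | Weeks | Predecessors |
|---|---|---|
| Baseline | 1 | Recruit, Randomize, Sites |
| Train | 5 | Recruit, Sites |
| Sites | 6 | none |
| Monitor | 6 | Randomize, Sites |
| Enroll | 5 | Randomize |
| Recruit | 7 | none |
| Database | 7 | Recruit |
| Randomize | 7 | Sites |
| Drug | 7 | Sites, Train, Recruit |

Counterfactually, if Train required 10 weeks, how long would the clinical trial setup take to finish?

24

As given, the longest chain is Recruit→Train→Drug = 7+5+7 = 19, so the finish is 19 weeks.
Since Train is critical, the +5 change carries straight to that chain (now 24 weeks).
No other chain overtakes it, so the finish is 24 weeks.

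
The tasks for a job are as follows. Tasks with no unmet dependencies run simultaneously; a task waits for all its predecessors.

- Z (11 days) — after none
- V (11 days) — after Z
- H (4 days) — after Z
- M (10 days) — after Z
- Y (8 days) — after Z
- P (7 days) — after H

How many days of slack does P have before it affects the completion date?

0

Z→V = 11+11 = 22 sets the makespan at 22 days.
The longest chain containing P totals 22 days.
Float = 22 − 22 = 0.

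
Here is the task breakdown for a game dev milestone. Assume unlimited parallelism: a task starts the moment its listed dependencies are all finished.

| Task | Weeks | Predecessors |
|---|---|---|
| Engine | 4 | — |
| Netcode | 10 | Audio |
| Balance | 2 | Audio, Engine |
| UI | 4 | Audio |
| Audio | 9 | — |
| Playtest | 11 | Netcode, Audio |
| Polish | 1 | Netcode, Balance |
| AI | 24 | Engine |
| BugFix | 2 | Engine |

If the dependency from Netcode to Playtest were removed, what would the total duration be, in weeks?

Original critical path: Audio→Netcode→Playtest = 9+10+11 = 30 ⇒ 30 weeks.
Without Netcode→Playtest, Playtest's earliest start moves from 19 to 9.
The longest chain is now Engine→AI = 4+24 = 28, so the plan takes 28 weeks.

28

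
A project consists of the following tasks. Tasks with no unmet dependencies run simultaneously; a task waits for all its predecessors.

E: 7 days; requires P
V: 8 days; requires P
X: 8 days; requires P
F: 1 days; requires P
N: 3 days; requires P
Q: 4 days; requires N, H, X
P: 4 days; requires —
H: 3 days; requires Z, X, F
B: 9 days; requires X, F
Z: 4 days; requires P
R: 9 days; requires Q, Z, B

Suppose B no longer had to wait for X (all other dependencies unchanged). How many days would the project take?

With the dependency in place, P→X→B→R = 4+8+9+9 = 30 sets the finish at 30 days.
Without X→B, B's earliest start moves from 12 to 5.
After: P→X→H→Q→R = 4+8+3+4+9 = 28 → 28 days.

28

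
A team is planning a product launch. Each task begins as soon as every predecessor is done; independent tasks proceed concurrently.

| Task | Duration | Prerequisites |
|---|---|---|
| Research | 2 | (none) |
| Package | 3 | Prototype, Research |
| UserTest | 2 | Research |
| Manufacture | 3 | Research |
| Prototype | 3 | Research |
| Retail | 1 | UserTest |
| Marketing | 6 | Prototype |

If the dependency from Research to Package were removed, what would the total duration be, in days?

11

With the dependency in place, Research→Prototype→Marketing = 2+3+6 = 11 sets the finish at 11 days.
Dropping Research→Package doesn't change Package's earliest start (5); another predecessor still binds.
The longest chain is now Research→Prototype→Marketing = 2+3+6 = 11, so the plan takes 11 days.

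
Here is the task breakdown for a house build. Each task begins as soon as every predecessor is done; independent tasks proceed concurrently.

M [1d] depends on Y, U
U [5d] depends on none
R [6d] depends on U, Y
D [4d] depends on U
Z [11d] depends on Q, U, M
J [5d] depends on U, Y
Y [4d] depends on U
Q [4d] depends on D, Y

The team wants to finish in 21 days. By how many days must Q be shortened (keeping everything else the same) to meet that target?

Current finish: 24 days; target: 21.
Q is on every critical path, so each day cut from Q cuts the finish by one (this holds down to a finish of 21).
Need 24 − 21 = 3 days off Q → Q becomes 1 day, finish becomes 21.

3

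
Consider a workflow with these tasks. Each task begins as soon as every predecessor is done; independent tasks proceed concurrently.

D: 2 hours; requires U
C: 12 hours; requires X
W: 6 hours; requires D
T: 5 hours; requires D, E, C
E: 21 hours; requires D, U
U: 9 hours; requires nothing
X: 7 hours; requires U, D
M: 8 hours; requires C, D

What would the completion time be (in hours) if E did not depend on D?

38

With the dependency in place, U→D→X→C→M = 9+2+7+12+8 = 38 sets the finish at 38 hours.
Without D→E, E's earliest start moves from 11 to 9.
After: U→D→X→C→M = 9+2+7+12+8 = 38 → 38 hours.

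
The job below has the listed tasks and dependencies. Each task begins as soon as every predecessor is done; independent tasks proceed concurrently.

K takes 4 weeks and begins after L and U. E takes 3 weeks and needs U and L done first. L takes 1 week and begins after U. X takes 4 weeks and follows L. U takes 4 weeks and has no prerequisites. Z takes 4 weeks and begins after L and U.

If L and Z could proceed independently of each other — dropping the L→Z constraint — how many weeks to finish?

Original critical path: U→L→X = 4+1+4 = 9 ⇒ 9 weeks.
Without L→Z, Z's earliest start moves from 5 to 4.
After: U→L→X = 4+1+4 = 9 → 9 weeks.

9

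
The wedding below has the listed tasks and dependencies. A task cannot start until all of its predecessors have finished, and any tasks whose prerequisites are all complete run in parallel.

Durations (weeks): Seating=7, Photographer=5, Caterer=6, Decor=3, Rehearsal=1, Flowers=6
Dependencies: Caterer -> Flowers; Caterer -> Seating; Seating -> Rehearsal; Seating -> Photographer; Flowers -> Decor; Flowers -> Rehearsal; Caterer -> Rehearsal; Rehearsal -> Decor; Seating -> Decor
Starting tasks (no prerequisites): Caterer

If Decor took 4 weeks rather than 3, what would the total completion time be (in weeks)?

18

The binding path is Caterer→Seating→Photographer = 6+7+5 = 18; finish at 18 weeks.
The longest path through Decor is only 17 weeks, so Decor has float 1.
No other chain overtakes it, so the finish is 18 weeks.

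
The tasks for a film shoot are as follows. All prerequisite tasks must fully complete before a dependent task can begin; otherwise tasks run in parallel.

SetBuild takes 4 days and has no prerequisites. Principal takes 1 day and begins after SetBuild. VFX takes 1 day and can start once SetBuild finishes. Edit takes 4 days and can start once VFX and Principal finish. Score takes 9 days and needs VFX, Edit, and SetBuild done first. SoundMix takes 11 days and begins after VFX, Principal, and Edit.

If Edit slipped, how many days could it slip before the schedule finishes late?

The longest chain is SetBuild→Principal→Edit→SoundMix = 4+1+4+11 = 20; overall finish 20 days.
The longest chain containing Edit totals 20 days.
Slack of Edit = 5 − 5 = 0 days.

0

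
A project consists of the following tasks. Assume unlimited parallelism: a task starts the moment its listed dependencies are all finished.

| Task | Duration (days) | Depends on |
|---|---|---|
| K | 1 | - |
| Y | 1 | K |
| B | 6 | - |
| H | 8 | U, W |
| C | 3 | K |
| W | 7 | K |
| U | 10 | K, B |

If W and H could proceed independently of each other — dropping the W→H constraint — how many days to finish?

With the dependency in place, B→U→H = 6+10+8 = 24 sets the finish at 24 days.
Dropping W→H doesn't change H's earliest start (16); another predecessor still binds.
The longest chain is now B→U→H = 6+10+8 = 24, so the project takes 24 days.

24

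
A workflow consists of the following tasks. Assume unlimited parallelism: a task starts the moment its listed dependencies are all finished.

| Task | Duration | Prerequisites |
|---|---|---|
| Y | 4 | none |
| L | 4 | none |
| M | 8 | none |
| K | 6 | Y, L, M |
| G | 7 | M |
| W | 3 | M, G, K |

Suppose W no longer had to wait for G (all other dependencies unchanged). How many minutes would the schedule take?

With the dependency in place, M→G→W = 8+7+3 = 18 sets the finish at 18 minutes.
Without G→W, W's earliest start moves from 15 to 14.
After: M→K→W = 8+6+3 = 17 → 17 minutes.

17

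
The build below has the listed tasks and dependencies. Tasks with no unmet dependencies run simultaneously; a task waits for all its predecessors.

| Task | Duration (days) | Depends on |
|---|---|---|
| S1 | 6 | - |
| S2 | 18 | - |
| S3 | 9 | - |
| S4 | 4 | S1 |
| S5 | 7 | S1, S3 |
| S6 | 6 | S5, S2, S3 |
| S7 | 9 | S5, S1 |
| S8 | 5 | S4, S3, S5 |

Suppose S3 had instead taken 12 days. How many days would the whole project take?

Actual critical path: S3→S5→S7 = 9+7+9 = 25 ⇒ 25 days.
S3 lies on that path, so at 12 days the path becomes 28 days.
No other chain overtakes it, so the finish is 28 days.

28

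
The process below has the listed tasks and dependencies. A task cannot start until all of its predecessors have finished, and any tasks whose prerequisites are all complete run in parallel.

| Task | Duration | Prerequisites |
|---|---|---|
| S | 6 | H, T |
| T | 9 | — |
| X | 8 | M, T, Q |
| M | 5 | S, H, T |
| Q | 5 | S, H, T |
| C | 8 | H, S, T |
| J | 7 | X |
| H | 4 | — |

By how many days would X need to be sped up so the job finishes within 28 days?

Current finish: 35 days; target: 28.
X is on every critical path, so each day cut from X cuts the finish by one (this holds down to a finish of 28).
Need 35 − 28 = 7 days off X → X becomes 1 day, finish becomes 28.

7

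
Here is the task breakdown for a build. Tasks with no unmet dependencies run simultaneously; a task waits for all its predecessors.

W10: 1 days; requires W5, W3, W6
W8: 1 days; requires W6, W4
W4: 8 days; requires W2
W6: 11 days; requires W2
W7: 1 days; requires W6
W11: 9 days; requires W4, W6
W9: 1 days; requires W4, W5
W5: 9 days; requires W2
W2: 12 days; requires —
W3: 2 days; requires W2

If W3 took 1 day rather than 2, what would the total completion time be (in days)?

32

As given, the longest chain is W2→W6→W11 = 12+11+9 = 32, so the finish is 32 days.
W3 is off the critical path — its longest chain is 15 days, giving 17 of slack.
The critical path is still W2→W6→W11; finish is now 32 days.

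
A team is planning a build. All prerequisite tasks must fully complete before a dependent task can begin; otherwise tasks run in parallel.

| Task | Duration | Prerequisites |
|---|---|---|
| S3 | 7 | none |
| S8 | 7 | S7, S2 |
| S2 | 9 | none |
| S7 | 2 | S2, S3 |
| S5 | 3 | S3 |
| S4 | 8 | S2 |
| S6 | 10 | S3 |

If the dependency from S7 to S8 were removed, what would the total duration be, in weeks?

With the dependency in place, S2→S7→S8 = 9+2+7 = 18 sets the finish at 18 weeks.
Without S7→S8, S8's earliest start moves from 11 to 9.
The longest chain is now S2→S4 = 9+8 = 17, so the project takes 17 weeks.

17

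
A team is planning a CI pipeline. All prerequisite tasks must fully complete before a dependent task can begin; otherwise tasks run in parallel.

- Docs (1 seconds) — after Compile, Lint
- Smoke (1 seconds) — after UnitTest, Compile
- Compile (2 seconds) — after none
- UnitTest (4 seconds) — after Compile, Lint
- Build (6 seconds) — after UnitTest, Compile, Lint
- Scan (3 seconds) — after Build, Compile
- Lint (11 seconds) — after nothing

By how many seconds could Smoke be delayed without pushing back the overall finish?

8

Lint→UnitTest→Build→Scan = 11+4+6+3 = 24 sets the makespan at 24 seconds.
Smoke finishes as early as 16 and must finish by 24.
Slack of Smoke = 23 − 15 = 8 seconds.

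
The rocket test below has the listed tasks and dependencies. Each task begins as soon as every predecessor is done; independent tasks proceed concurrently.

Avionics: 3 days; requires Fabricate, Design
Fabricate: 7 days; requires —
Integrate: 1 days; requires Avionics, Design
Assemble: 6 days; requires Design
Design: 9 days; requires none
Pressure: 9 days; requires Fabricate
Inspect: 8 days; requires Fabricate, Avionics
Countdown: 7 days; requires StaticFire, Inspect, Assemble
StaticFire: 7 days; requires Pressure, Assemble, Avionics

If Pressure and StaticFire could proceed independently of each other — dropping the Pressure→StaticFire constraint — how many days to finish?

Original critical path: Fabricate→Pressure→StaticFire→Countdown = 7+9+7+7 = 30 ⇒ 30 days.
Without Pressure→StaticFire, StaticFire's earliest start moves from 16 to 15.
After: Design→Assemble→StaticFire→Countdown = 9+6+7+7 = 29 → 29 days.

29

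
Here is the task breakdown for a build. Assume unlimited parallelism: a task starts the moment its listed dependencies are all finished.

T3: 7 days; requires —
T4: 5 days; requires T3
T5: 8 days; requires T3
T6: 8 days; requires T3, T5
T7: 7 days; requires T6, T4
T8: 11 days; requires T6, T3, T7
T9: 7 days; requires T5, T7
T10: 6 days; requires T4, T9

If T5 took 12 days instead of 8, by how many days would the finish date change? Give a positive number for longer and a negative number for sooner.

4

The binding path is T3→T5→T6→T7→T9→T10 = 7+8+8+7+7+6 = 43; finish at 43 days.
Since T5 is critical, the +4 change carries straight to that chain (now 47 days).
That remains the longest chain; total 47 days.
Change in finish: 47 − 43 = +4 days.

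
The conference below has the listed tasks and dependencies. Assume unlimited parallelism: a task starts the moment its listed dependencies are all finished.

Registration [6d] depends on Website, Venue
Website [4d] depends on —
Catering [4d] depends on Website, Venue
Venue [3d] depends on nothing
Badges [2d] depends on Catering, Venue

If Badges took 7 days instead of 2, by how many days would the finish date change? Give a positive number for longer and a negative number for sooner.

5

The binding path is Website→Catering→Badges = 4+4+2 = 10; finish at 10 days.
Badges lies on that path, so at 7 days the path becomes 15 days.
The critical path is still Website→Catering→Badges; finish is now 15 days.
Change in finish: 15 − 10 = +5 days.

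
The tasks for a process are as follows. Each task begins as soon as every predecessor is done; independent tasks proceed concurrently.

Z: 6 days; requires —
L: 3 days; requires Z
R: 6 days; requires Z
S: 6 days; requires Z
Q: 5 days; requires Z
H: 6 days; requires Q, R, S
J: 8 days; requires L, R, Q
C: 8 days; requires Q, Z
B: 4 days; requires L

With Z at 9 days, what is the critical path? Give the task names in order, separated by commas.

Z, R, J

Baseline: Z→R→J = 6+6+8 = 20 → 20 days.
Z is on the critical path; changing it to 9 makes that path 23 days.
That remains the longest chain; total 23 days.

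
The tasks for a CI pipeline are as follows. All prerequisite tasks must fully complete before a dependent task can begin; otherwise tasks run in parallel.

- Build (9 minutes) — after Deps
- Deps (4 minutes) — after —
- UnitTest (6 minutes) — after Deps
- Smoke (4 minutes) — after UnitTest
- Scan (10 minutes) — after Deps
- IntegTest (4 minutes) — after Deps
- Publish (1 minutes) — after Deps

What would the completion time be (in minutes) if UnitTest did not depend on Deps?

14

Before: longest chain Deps→UnitTest→Smoke = 4+6+4 = 14, finish 14.
Without Deps→UnitTest, UnitTest's earliest start moves from 4 to 0.
The longest chain is now Deps→Scan = 4+10 = 14, so the plan takes 14 minutes.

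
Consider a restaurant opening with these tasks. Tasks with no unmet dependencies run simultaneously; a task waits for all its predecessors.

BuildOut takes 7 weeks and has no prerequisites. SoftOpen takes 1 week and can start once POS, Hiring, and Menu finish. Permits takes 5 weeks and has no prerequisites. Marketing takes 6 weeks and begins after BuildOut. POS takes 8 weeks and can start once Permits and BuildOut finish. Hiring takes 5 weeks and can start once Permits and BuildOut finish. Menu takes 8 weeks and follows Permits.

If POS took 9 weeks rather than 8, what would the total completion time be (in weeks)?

17

Baseline: BuildOut→POS→SoftOpen = 7+8+1 = 16 → 16 weeks.
POS lies on that path, so at 9 weeks the path becomes 17 weeks.
No other chain overtakes it, so the finish is 17 weeks.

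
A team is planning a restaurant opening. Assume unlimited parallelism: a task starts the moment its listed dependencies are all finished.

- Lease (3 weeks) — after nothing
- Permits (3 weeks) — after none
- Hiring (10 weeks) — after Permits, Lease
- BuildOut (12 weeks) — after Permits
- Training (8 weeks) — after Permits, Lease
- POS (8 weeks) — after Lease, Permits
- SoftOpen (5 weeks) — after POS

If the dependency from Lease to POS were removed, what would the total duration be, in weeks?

16

Original critical path: Lease→POS→SoftOpen = 3+8+5 = 16 ⇒ 16 weeks.
Dropping Lease→POS doesn't change POS's earliest start (3); another predecessor still binds.
After: Permits→POS→SoftOpen = 3+8+5 = 16 → 16 weeks.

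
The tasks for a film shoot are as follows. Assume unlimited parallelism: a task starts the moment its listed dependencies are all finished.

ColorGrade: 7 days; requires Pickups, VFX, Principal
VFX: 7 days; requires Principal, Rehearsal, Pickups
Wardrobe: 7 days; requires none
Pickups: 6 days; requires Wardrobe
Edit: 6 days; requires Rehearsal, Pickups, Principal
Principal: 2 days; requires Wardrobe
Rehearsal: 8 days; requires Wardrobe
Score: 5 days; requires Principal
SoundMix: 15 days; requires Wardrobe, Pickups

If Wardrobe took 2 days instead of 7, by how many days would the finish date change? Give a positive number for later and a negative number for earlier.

-5

As given, the longest chain is Wardrobe→Rehearsal→VFX→ColorGrade = 7+8+7+7 = 29, so the finish is 29 days.
Wardrobe is on the critical path; changing it to 2 makes that path 24 days.
No other chain overtakes it, so the finish is 24 days.
Change in finish: 24 − 29 = -5 days.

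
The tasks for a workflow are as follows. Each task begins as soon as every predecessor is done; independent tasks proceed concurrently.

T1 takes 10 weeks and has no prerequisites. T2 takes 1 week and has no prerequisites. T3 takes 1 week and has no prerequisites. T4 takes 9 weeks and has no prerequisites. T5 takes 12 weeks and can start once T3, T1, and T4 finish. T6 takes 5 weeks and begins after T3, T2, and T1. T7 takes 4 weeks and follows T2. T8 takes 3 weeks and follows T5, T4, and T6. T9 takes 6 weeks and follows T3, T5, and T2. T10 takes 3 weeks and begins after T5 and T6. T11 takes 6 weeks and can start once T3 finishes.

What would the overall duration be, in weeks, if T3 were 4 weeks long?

Actual critical path: T1→T5→T9 = 10+12+6 = 28 ⇒ 28 weeks.
The longest path through T3 is only 19 weeks, so T3 has float 9.
The critical path is still T1→T5→T9; finish is now 28 weeks.

28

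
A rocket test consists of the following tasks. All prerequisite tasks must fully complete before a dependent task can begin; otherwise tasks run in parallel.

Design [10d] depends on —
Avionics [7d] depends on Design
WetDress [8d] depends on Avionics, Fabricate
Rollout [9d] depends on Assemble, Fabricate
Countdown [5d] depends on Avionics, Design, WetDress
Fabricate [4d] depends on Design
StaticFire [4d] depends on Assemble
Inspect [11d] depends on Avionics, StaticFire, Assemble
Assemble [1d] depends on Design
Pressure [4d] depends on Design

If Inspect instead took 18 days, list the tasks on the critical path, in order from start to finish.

Actual critical path: Design→Avionics→WetDress→Countdown = 10+7+8+5 = 30 ⇒ 30 days.
The longest path through Inspect is only 28 days, so Inspect has float 2.
New critical path: Design→Avionics→Inspect = 10+7+18 = 35 ⇒ 35 days.

Design, Avionics, Inspect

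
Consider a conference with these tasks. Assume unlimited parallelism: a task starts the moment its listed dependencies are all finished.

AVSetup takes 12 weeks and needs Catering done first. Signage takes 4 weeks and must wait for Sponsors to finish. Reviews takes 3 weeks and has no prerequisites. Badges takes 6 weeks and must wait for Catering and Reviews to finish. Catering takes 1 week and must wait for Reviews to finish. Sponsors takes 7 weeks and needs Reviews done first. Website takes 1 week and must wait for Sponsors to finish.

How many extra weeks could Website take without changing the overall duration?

5

Critical path: Reviews→Catering→AVSetup = 3+1+12 = 16, so the finish is 16 weeks.
Website finishes as early as 11 and must finish by 16.
So Website can slip 16 − 11 = 5 weeks.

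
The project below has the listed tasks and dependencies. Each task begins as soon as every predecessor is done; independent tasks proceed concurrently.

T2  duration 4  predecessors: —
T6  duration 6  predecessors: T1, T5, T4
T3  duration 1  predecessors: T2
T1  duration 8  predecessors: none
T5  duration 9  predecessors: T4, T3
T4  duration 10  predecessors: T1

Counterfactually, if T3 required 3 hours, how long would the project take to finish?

As given, the longest chain is T1→T4→T5→T6 = 8+10+9+6 = 33, so the finish is 33 hours.
T3 is off the critical path — its longest chain is 20 hours, giving 13 of slack.
No other chain overtakes it, so the finish is 33 hours.

33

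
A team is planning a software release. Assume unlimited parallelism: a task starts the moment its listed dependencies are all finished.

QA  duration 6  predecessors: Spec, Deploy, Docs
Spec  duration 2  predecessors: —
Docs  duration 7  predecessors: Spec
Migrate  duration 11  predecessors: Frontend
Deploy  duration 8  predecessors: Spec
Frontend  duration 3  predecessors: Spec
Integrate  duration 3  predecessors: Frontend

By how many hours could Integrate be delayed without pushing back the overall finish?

Spec→Frontend→Migrate = 2+3+11 = 16 sets the makespan at 16 hours.
Integrate finishes as early as 8 and must finish by 16.
Float = 16 − 8 = 8.

8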